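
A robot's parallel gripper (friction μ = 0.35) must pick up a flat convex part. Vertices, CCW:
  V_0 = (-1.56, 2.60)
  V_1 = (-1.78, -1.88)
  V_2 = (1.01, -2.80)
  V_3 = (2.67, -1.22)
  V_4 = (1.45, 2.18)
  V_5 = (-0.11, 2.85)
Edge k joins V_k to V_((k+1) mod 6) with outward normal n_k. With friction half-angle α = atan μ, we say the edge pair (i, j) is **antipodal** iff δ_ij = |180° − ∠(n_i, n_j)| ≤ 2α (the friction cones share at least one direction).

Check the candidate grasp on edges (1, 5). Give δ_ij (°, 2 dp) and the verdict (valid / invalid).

δ = 28.03°, valid

α = atan 0.35 = 19.29°;  2α = 38.58°
edge 1: e_1 = (+2.79, -0.92);  n_1 = (-0.3132, -0.9497)
edge 5: e_5 = (-1.45, -0.25);  n_5 = (-0.1699, +0.9855)
∠(n_1, n_5) = 151.97°
δ = |180° − 151.97°| = 28.03°
28.03° ≤ 2α = 38.58°  →  valid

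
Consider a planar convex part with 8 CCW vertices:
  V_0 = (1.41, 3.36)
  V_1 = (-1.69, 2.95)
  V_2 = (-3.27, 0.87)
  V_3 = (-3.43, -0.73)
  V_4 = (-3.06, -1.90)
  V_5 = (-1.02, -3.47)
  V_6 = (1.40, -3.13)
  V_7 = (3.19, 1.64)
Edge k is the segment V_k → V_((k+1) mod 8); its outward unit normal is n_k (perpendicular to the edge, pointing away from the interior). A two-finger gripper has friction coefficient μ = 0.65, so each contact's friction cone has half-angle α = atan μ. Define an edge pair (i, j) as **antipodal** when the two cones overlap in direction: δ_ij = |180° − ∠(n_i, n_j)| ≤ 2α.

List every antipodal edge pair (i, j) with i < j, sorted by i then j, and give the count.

α = atan 0.65 = 33.02°;  2α = 66.05°
n_0 = (-0.1311, +0.9914)
n_1 = (-0.7963, +0.6049)
n_2 = (-0.9950, +0.0995)
n_3 = (-0.9535, -0.3015)
n_4 = (-0.6099, -0.7925)
n_5 = (+0.1391, -0.9903)
n_6 = (+0.9362, -0.3513)
n_7 = (+0.6949, +0.7191)
  (0,1): δ = 134.75°  ·
  (0,2): δ = 103.24°  ·
  (0,3): δ = 79.99°  ·
  (0,4): δ = 45.12°  ✓
  (0,5): δ = 0.46°  ✓
  (0,6): δ = 61.90°  ✓
  (0,7): δ = 128.45°  ·
  (1,2): δ = 148.49°  ·
  (1,3): δ = 125.23°  ·
  (1,4): δ = 90.36°  ·
  (1,5): δ = 44.78°  ✓
  (1,6): δ = 16.65°  ✓
  (1,7): δ = 83.20°  ·
  (2,3): δ = 156.74°  ·
  (2,4): δ = 121.87°  ·
  (2,5): δ = 76.29°  ·
  (2,6): δ = 14.86°  ✓
  (2,7): δ = 51.69°  ✓
  (3,4): δ = 145.13°  ·
  (3,5): δ = 99.55°  ·
  (3,6): δ = 38.12°  ✓
  (3,7): δ = 28.43°  ✓
  (4,5): δ = 134.42°  ·
  (4,6): δ = 72.99°  ·
  (4,7): δ = 6.44°  ✓
  (5,6): δ = 118.57°  ·
  (5,7): δ = 52.02°  ✓
  (6,7): δ = 113.45°  ·
antipodal pairs: 11

count = 11; pairs: (0,4), (0,5), (0,6), (1,5), (1,6), (2,6), (2,7), (3,6), (3,7), (4,7), (5,7)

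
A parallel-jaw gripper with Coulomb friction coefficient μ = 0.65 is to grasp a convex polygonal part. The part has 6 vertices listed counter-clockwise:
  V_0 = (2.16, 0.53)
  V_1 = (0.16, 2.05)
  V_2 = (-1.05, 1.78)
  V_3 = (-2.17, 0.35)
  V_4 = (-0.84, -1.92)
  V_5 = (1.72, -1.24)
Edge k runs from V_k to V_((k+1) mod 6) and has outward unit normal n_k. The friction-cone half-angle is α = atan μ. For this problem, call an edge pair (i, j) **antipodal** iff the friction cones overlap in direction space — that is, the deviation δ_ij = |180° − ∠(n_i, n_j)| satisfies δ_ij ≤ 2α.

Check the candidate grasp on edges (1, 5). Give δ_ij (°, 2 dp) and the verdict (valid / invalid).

α = atan 0.65 = 33.02°;  2α = 66.05°
edge 1: e_1 = (-1.21, -0.27);  n_1 = (-0.2178, +0.9760)
edge 5: e_5 = (+0.44, +1.77);  n_5 = (+0.9705, -0.2412)
∠(n_1, n_5) = 116.54°
δ = |180° − 116.54°| = 63.46°
63.46° ≤ 2α = 66.05°  →  valid

δ = 63.46°, valid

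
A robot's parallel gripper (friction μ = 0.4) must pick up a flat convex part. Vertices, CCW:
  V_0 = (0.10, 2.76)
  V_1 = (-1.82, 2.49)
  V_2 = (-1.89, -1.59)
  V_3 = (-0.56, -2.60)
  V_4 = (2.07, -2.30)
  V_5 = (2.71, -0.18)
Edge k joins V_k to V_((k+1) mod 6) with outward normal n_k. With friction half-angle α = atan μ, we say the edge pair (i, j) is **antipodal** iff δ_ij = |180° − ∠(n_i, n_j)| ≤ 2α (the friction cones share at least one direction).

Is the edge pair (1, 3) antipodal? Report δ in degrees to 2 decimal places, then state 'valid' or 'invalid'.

δ = 82.51°, invalid

α = atan 0.4 = 21.80°;  2α = 43.60°
edge 1: e_1 = (-0.07, -4.08);  n_1 = (-0.9999, +0.0172)
edge 3: e_3 = (+2.63, +0.30);  n_3 = (+0.1133, -0.9936)
∠(n_1, n_3) = 97.49°
δ = |180° − 97.49°| = 82.51°
82.51° > 2α = 43.60°  →  invalid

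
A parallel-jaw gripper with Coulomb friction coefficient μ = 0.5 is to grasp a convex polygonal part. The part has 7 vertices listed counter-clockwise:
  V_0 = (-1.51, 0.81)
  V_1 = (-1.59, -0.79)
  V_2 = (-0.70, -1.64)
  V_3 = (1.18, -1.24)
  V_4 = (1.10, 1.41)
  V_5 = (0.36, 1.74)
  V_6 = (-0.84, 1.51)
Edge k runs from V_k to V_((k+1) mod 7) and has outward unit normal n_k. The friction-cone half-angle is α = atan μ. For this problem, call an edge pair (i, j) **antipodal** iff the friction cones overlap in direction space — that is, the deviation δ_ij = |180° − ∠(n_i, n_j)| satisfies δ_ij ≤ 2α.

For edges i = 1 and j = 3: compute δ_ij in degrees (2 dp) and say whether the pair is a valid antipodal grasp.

α = atan 0.5 = 26.57°;  2α = 53.13°
edge 1: e_1 = (+0.89, -0.85);  n_1 = (-0.6907, -0.7232)
edge 3: e_3 = (-0.08, +2.65);  n_3 = (+0.9995, +0.0302)
∠(n_1, n_3) = 135.41°
δ = |180° − 135.41°| = 44.59°
44.59° ≤ 2α = 53.13°  →  valid

δ = 44.59°, valid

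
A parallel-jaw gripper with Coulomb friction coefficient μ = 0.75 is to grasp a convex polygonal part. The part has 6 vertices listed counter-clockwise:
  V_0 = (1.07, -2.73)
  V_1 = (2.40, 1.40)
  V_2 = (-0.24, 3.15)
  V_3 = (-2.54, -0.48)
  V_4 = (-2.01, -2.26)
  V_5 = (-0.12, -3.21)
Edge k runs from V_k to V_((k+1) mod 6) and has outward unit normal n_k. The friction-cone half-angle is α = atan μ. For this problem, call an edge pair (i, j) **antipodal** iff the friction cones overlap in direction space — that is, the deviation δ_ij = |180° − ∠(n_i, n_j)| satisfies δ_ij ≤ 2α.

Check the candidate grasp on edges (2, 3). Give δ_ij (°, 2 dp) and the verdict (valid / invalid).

δ = 131.06°, invalid

α = atan 0.75 = 36.87°;  2α = 73.74°
edge 2: e_2 = (-2.30, -3.63);  n_2 = (-0.8447, +0.5352)
edge 3: e_3 = (+0.53, -1.78);  n_3 = (-0.9584, -0.2854)
∠(n_2, n_3) = 48.94°
δ = |180° − 48.94°| = 131.06°
131.06° > 2α = 73.74°  →  invalid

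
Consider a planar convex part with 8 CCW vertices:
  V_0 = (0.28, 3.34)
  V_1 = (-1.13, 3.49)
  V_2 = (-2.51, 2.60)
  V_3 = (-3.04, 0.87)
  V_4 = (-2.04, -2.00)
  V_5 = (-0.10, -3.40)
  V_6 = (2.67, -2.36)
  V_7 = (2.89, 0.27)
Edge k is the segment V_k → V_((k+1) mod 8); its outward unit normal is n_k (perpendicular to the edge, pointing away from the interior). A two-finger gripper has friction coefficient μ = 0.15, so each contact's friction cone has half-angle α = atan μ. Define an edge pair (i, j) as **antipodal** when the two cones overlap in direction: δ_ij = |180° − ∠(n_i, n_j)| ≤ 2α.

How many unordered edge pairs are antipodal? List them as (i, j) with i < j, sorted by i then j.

count = 3; pairs: (1,5), (2,6), (4,7)

α = atan 0.15 = 8.53°;  2α = 17.06°
n_0 = (+0.1058, +0.9944)
n_1 = (-0.5420, +0.8404)
n_2 = (-0.9561, +0.2929)
n_3 = (-0.9443, -0.3290)
n_4 = (-0.5852, -0.8109)
n_5 = (+0.3515, -0.9362)
n_6 = (+0.9965, -0.0834)
n_7 = (+0.7619, +0.6477)
  (0,1): δ = 141.11°  ·
  (0,2): δ = 100.96°  ·
  (0,3): δ = 64.72°  ·
  (0,4): δ = 29.74°  ·
  (0,5): δ = 26.65°  ·
  (0,6): δ = 91.29°  ·
  (0,7): δ = 136.44°  ·
  (1,2): δ = 139.85°  ·
  (1,3): δ = 103.61°  ·
  (1,4): δ = 68.64°  ·
  (1,5): δ = 12.24°  ✓
  (1,6): δ = 52.40°  ·
  (1,7): δ = 97.55°  ·
  (2,3): δ = 143.76°  ·
  (2,4): δ = 108.78°  ·
  (2,5): δ = 52.39°  ·
  (2,6): δ = 12.25°  ✓
  (2,7): δ = 57.40°  ·
  (3,4): δ = 145.03°  ·
  (3,5): δ = 88.63°  ·
  (3,6): δ = 23.99°  ·
  (3,7): δ = 21.16°  ·
  (4,5): δ = 123.61°  ·
  (4,6): δ = 58.97°  ·
  (4,7): δ = 13.81°  ✓
  (5,6): δ = 115.36°  ·
  (5,7): δ = 70.21°  ·
  (6,7): δ = 134.85°  ·
antipodal pairs: 3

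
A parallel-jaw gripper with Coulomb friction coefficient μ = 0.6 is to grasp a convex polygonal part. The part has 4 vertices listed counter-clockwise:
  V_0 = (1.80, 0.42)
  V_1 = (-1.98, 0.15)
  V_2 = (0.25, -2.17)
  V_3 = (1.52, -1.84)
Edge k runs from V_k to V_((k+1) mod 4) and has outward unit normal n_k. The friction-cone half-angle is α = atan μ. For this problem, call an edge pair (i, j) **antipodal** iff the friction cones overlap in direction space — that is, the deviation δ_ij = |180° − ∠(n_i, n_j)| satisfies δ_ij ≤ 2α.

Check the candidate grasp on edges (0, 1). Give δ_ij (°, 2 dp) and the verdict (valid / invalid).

δ = 50.22°, valid

α = atan 0.6 = 30.96°;  2α = 61.93°
edge 0: e_0 = (-3.78, -0.27);  n_0 = (-0.0712, +0.9975)
edge 1: e_1 = (+2.23, -2.32);  n_1 = (-0.7210, -0.6930)
∠(n_0, n_1) = 129.78°
δ = |180° − 129.78°| = 50.22°
50.22° ≤ 2α = 61.93°  →  valid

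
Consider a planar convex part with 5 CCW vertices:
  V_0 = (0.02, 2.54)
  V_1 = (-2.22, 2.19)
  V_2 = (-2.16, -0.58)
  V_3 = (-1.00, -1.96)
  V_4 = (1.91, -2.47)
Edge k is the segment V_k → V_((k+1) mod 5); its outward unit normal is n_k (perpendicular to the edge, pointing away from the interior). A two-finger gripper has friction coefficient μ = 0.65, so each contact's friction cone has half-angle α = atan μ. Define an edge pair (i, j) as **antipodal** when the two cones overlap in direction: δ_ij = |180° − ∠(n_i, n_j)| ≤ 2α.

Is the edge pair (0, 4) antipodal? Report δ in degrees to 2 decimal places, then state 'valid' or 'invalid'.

δ = 101.79°, invalid

α = atan 0.65 = 33.02°;  2α = 66.05°
edge 0: e_0 = (-2.24, -0.35);  n_0 = (-0.1544, +0.9880)
edge 4: e_4 = (-1.89, +5.01);  n_4 = (+0.9356, +0.3530)
∠(n_0, n_4) = 78.21°
δ = |180° − 78.21°| = 101.79°
101.79° > 2α = 66.05°  →  invalid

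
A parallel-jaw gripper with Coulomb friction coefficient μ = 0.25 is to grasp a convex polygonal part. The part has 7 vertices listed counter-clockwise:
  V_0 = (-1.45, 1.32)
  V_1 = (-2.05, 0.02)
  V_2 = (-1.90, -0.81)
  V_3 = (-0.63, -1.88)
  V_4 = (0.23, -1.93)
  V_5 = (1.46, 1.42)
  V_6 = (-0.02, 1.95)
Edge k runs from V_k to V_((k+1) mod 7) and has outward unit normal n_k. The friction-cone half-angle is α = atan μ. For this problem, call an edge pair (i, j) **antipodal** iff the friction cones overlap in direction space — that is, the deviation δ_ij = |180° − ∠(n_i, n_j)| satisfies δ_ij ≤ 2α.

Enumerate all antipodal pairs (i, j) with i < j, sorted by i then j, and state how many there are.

count = 4; pairs: (0,4), (2,5), (3,5), (3,6)

α = atan 0.25 = 14.04°;  2α = 28.07°
n_0 = (-0.9080, +0.4191)
n_1 = (-0.9841, -0.1778)
n_2 = (-0.6443, -0.7648)
n_3 = (-0.0580, -0.9983)
n_4 = (+0.9387, -0.3447)
n_5 = (+0.3371, +0.9415)
n_6 = (-0.4032, +0.9151)
  (0,1): δ = 144.98°  ·
  (0,2): δ = 105.34°  ·
  (0,3): δ = 68.55°  ·
  (0,4): δ = 4.61°  ✓
  (0,5): δ = 95.07°  ·
  (0,6): δ = 138.55°  ·
  (1,2): δ = 140.36°  ·
  (1,3): δ = 103.57°  ·
  (1,4): δ = 30.41°  ·
  (1,5): δ = 60.05°  ·
  (1,6): δ = 103.53°  ·
  (2,3): δ = 143.21°  ·
  (2,4): δ = 70.05°  ·
  (2,5): δ = 20.41°  ✓
  (2,6): δ = 63.89°  ·
  (3,4): δ = 106.83°  ·
  (3,5): δ = 16.38°  ✓
  (3,6): δ = 27.10°  ✓
  (4,5): δ = 89.54°  ·
  (4,6): δ = 46.06°  ·
  (5,6): δ = 136.52°  ·
antipodal pairs: 4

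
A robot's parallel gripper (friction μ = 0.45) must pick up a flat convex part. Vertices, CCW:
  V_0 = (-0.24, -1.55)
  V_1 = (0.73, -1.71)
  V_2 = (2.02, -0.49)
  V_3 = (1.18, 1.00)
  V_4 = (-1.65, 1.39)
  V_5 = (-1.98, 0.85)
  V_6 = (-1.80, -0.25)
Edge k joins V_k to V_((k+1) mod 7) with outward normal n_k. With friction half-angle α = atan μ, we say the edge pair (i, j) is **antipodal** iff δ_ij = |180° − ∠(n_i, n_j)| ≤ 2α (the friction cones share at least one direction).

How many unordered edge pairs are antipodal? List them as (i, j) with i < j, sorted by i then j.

count = 5; pairs: (0,3), (1,4), (2,5), (2,6), (3,6)

α = atan 0.45 = 24.23°;  2α = 48.46°
n_0 = (-0.1627, -0.9867)
n_1 = (+0.6871, -0.7265)
n_2 = (+0.8711, +0.4911)
n_3 = (+0.1365, +0.9906)
n_4 = (-0.8533, +0.5215)
n_5 = (-0.9869, -0.1615)
n_6 = (-0.6402, -0.7682)
  (0,1): δ = 127.23°  ·
  (0,2): δ = 51.22°  ·
  (0,3): δ = 1.52°  ✓
  (0,4): δ = 67.94°  ·
  (0,5): δ = 108.66°  ·
  (0,6): δ = 149.56°  ·
  (1,2): δ = 103.99°  ·
  (1,3): δ = 51.25°  ·
  (1,4): δ = 15.17°  ✓
  (1,5): δ = 55.89°  ·
  (1,6): δ = 96.79°  ·
  (2,3): δ = 127.26°  ·
  (2,4): δ = 60.84°  ·
  (2,5): δ = 20.12°  ✓
  (2,6): δ = 20.78°  ✓
  (3,4): δ = 113.58°  ·
  (3,5): δ = 72.86°  ·
  (3,6): δ = 31.96°  ✓
  (4,5): δ = 139.28°  ·
  (4,6): δ = 98.38°  ·
  (5,6): δ = 139.10°  ·
antipodal pairs: 5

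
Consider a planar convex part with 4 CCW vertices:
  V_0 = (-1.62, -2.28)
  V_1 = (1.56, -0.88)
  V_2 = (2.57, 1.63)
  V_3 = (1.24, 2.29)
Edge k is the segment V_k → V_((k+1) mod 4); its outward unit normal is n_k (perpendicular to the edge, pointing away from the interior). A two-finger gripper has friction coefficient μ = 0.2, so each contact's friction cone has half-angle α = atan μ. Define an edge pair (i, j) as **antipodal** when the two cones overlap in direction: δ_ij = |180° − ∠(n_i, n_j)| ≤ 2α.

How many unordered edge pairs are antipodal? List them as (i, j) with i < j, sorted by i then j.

count = 1; pairs: (1,3)

α = atan 0.2 = 11.31°;  2α = 22.62°
n_0 = (+0.4029, -0.9152)
n_1 = (+0.9277, -0.3733)
n_2 = (+0.4445, +0.8958)
n_3 = (-0.8477, +0.5305)
  (0,1): δ = 135.68°  ·
  (0,2): δ = 50.15°  ·
  (0,3): δ = 34.20°  ·
  (1,2): δ = 94.47°  ·
  (1,3): δ = 10.12°  ✓
  (2,3): δ = 95.65°  ·
antipodal pairs: 1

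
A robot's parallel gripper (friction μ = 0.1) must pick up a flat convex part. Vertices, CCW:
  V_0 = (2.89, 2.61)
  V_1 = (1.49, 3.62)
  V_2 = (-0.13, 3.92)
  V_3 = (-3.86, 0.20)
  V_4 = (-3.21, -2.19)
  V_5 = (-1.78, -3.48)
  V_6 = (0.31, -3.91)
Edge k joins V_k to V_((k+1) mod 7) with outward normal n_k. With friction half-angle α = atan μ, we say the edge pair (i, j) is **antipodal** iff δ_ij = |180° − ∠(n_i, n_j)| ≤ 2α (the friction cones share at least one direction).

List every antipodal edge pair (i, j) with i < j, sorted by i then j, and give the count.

α = atan 0.1 = 5.71°;  2α = 11.42°
n_0 = (+0.5851, +0.8110)
n_1 = (+0.1821, +0.9833)
n_2 = (-0.7062, +0.7081)
n_3 = (-0.9649, -0.2624)
n_4 = (-0.6698, -0.7425)
n_5 = (-0.2015, -0.9795)
n_6 = (+0.9298, -0.3679)
  (0,1): δ = 154.68°  ·
  (0,2): δ = 99.27°  ·
  (0,3): δ = 38.98°  ·
  (0,4): δ = 6.25°  ✓
  (0,5): δ = 24.18°  ·
  (0,6): δ = 104.22°  ·
  (1,2): δ = 124.59°  ·
  (1,3): δ = 64.29°  ·
  (1,4): δ = 31.56°  ·
  (1,5): δ = 1.13°  ✓
  (1,6): δ = 78.90°  ·
  (2,3): δ = 119.71°  ·
  (2,4): δ = 86.98°  ·
  (2,5): δ = 56.55°  ·
  (2,6): δ = 23.49°  ·
  (3,4): δ = 147.27°  ·
  (3,5): δ = 116.84°  ·
  (3,6): δ = 36.80°  ·
  (4,5): δ = 149.57°  ·
  (4,6): δ = 69.54°  ·
  (5,6): δ = 99.96°  ·
antipodal pairs: 2

count = 2; pairs: (0,4), (1,5)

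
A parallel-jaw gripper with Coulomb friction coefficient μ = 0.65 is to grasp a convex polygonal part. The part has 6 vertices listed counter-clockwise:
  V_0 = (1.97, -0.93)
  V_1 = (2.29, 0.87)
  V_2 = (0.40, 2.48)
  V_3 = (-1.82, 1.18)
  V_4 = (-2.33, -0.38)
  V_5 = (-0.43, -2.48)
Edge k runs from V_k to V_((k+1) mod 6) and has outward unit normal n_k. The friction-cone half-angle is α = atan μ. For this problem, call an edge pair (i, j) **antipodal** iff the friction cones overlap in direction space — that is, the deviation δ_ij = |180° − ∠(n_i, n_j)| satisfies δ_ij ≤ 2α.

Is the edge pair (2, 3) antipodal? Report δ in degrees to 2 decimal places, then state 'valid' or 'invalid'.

δ = 138.46°, invalid

α = atan 0.65 = 33.02°;  2α = 66.05°
edge 2: e_2 = (-2.22, -1.30);  n_2 = (-0.5053, +0.8629)
edge 3: e_3 = (-0.51, -1.56);  n_3 = (-0.9505, +0.3107)
∠(n_2, n_3) = 41.54°
δ = |180° − 41.54°| = 138.46°
138.46° > 2α = 66.05°  →  invalid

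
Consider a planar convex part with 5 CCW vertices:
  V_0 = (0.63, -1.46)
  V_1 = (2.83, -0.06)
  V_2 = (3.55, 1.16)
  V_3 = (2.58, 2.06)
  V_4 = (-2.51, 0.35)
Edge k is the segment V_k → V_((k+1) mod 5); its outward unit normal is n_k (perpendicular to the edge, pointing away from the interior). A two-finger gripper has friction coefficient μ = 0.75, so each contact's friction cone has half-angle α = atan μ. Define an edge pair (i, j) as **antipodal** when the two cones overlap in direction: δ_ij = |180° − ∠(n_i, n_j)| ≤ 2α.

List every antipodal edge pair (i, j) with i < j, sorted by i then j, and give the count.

α = atan 0.75 = 36.87°;  2α = 73.74°
n_0 = (+0.5369, -0.8437)
n_1 = (+0.8612, -0.5083)
n_2 = (+0.6802, +0.7331)
n_3 = (-0.3185, +0.9479)
n_4 = (-0.4994, -0.8664)
  (0,1): δ = 153.02°  ·
  (0,2): δ = 75.33°  ·
  (0,3): δ = 13.90°  ✓
  (0,4): δ = 117.57°  ·
  (1,2): δ = 102.31°  ·
  (1,3): δ = 40.88°  ✓
  (1,4): δ = 90.59°  ·
  (2,3): δ = 118.57°  ·
  (2,4): δ = 12.90°  ✓
  (3,4): δ = 48.53°  ✓
antipodal pairs: 4

count = 4; pairs: (0,3), (1,3), (2,4), (3,4)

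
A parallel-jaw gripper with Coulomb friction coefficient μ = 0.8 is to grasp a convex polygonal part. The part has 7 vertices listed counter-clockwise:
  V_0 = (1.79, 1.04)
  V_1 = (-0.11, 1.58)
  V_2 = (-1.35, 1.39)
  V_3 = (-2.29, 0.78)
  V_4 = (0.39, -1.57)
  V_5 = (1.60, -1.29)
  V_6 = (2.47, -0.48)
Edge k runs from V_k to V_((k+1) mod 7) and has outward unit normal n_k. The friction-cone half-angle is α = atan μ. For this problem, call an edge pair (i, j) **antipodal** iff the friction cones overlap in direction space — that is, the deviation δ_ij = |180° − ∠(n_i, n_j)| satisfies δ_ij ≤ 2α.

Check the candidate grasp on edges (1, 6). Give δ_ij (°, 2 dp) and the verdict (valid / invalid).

α = atan 0.8 = 38.66°;  2α = 77.32°
edge 1: e_1 = (-1.24, -0.19);  n_1 = (-0.1515, +0.9885)
edge 6: e_6 = (-0.68, +1.52);  n_6 = (+0.9128, +0.4084)
∠(n_1, n_6) = 74.61°
δ = |180° − 74.61°| = 105.39°
105.39° > 2α = 77.32°  →  invalid

δ = 105.39°, invalid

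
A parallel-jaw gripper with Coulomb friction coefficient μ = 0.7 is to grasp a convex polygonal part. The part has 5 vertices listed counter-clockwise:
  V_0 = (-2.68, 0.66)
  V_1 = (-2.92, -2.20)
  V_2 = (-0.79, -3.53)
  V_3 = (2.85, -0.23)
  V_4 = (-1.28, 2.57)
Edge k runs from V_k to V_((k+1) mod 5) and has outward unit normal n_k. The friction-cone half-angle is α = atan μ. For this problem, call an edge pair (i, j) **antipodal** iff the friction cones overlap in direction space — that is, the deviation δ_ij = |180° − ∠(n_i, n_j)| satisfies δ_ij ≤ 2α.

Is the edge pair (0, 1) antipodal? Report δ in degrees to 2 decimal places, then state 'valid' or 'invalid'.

δ = 117.18°, invalid

α = atan 0.7 = 34.99°;  2α = 69.98°
edge 0: e_0 = (-0.24, -2.86);  n_0 = (-0.9965, +0.0836)
edge 1: e_1 = (+2.13, -1.33);  n_1 = (-0.5296, -0.8482)
∠(n_0, n_1) = 62.82°
δ = |180° − 62.82°| = 117.18°
117.18° > 2α = 69.98°  →  invalid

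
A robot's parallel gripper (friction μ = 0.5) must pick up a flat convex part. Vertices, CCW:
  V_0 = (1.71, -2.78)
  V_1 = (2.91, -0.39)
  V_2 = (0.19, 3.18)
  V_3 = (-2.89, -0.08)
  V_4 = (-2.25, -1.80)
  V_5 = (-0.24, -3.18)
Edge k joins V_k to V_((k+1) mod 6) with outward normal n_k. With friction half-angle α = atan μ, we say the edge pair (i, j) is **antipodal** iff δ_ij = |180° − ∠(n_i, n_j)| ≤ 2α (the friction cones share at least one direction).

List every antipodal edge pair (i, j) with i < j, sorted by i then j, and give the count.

α = atan 0.5 = 26.57°;  2α = 53.13°
n_0 = (+0.8937, -0.4487)
n_1 = (+0.7954, +0.6060)
n_2 = (-0.7269, +0.6868)
n_3 = (-0.9372, -0.3487)
n_4 = (-0.5660, -0.8244)
n_5 = (+0.2009, -0.9796)
  (0,1): δ = 116.04°  ·
  (0,2): δ = 16.71°  ✓
  (0,3): δ = 47.07°  ✓
  (0,4): δ = 82.19°  ·
  (0,5): δ = 128.25°  ·
  (1,2): δ = 80.68°  ·
  (1,3): δ = 16.89°  ✓
  (1,4): δ = 18.22°  ✓
  (1,5): δ = 64.29°  ·
  (2,3): δ = 116.22°  ·
  (2,4): δ = 81.10°  ·
  (2,5): δ = 35.03°  ✓
  (3,4): δ = 144.88°  ·
  (3,5): δ = 98.82°  ·
  (4,5): δ = 133.94°  ·
antipodal pairs: 5

count = 5; pairs: (0,2), (0,3), (1,3), (1,4), (2,5)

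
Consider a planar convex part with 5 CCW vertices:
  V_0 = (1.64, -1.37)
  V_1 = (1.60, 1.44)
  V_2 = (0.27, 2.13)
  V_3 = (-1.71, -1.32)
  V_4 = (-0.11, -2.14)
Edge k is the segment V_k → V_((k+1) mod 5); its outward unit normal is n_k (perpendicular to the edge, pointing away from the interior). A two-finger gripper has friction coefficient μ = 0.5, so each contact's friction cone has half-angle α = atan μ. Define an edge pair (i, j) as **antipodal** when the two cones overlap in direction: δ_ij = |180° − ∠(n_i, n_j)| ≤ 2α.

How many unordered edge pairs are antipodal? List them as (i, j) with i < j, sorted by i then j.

count = 4; pairs: (0,2), (1,3), (1,4), (2,4)

α = atan 0.5 = 26.57°;  2α = 53.13°
n_0 = (+0.9999, +0.0142)
n_1 = (+0.4605, +0.8877)
n_2 = (-0.8673, +0.4978)
n_3 = (-0.4561, -0.8899)
n_4 = (+0.4027, -0.9153)
  (0,1): δ = 118.24°  ·
  (0,2): δ = 30.67°  ✓
  (0,3): δ = 62.05°  ·
  (0,4): δ = 112.93°  ·
  (1,2): δ = 92.43°  ·
  (1,3): δ = 0.29°  ✓
  (1,4): δ = 51.17°  ✓
  (2,3): δ = 87.28°  ·
  (2,4): δ = 36.40°  ✓
  (3,4): δ = 129.12°  ·
antipodal pairs: 4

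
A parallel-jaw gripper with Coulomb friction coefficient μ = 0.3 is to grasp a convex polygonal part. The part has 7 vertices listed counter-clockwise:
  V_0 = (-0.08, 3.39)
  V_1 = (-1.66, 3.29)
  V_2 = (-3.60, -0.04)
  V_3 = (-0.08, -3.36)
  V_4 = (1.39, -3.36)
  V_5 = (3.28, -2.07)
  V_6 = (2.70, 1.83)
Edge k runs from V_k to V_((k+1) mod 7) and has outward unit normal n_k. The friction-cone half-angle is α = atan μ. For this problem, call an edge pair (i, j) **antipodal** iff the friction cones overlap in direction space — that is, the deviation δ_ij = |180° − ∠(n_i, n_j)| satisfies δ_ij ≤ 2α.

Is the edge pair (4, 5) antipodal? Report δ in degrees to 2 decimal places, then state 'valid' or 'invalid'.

α = atan 0.3 = 16.70°;  2α = 33.40°
edge 4: e_4 = (+1.89, +1.29);  n_4 = (+0.5637, -0.8259)
edge 5: e_5 = (-0.58, +3.90);  n_5 = (+0.9891, +0.1471)
∠(n_4, n_5) = 64.14°
δ = |180° − 64.14°| = 115.86°
115.86° > 2α = 33.40°  →  invalid

δ = 115.86°, invalid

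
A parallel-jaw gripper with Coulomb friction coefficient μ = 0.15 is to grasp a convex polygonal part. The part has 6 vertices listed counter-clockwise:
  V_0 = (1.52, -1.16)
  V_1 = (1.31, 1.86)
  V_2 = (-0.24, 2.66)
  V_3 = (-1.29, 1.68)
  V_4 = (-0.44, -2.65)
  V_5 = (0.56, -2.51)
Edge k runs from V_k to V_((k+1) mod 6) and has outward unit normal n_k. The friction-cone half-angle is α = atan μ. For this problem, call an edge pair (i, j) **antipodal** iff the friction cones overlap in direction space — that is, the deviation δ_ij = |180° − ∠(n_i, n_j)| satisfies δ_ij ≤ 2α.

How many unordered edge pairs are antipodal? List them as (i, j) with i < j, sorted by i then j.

α = atan 0.15 = 8.53°;  2α = 17.06°
n_0 = (+0.9976, +0.0694)
n_1 = (+0.4586, +0.8886)
n_2 = (-0.6823, +0.7311)
n_3 = (-0.9813, -0.1926)
n_4 = (+0.1386, -0.9903)
n_5 = (+0.8150, -0.5795)
  (0,1): δ = 121.28°  ·
  (0,2): δ = 50.95°  ·
  (0,3): δ = 7.13°  ✓
  (0,4): δ = 93.99°  ·
  (0,5): δ = 140.61°  ·
  (1,2): δ = 109.68°  ·
  (1,3): δ = 51.59°  ·
  (1,4): δ = 35.27°  ·
  (1,5): δ = 81.88°  ·
  (2,3): δ = 121.92°  ·
  (2,4): δ = 35.06°  ·
  (2,5): δ = 11.56°  ✓
  (3,4): δ = 93.14°  ·
  (3,5): δ = 46.52°  ·
  (4,5): δ = 133.39°  ·
antipodal pairs: 2

count = 2; pairs: (0,3), (2,5)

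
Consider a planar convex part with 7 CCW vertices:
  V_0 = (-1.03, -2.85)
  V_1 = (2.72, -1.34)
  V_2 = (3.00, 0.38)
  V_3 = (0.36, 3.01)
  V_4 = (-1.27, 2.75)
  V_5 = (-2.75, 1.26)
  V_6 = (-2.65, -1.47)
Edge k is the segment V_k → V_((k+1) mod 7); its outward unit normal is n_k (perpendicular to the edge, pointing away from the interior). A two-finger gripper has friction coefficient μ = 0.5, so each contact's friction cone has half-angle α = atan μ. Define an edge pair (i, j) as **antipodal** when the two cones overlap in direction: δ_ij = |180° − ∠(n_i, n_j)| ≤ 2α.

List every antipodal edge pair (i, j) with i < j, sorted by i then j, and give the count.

count = 7; pairs: (0,3), (0,4), (1,4), (1,5), (2,5), (2,6), (3,6)

α = atan 0.5 = 26.57°;  2α = 53.13°
n_0 = (+0.3735, -0.9276)
n_1 = (+0.9870, -0.1607)
n_2 = (+0.7058, +0.7084)
n_3 = (-0.1575, +0.9875)
n_4 = (-0.7095, +0.7047)
n_5 = (-0.9993, -0.0366)
n_6 = (-0.6485, -0.7612)
  (0,1): δ = 121.18°  ·
  (0,2): δ = 66.82°  ·
  (0,3): δ = 12.87°  ✓
  (0,4): δ = 23.26°  ✓
  (0,5): δ = 70.16°  ·
  (0,6): δ = 117.64°  ·
  (1,2): δ = 125.65°  ·
  (1,3): δ = 71.69°  ·
  (1,4): δ = 35.56°  ✓
  (1,5): δ = 11.34°  ✓
  (1,6): δ = 58.82°  ·
  (2,3): δ = 126.05°  ·
  (2,4): δ = 89.92°  ·
  (2,5): δ = 43.01°  ✓
  (2,6): δ = 4.47°  ✓
  (3,4): δ = 143.87°  ·
  (3,5): δ = 96.97°  ·
  (3,6): δ = 49.49°  ✓
  (4,5): δ = 133.10°  ·
  (4,6): δ = 85.62°  ·
  (5,6): δ = 132.52°  ·
antipodal pairs: 7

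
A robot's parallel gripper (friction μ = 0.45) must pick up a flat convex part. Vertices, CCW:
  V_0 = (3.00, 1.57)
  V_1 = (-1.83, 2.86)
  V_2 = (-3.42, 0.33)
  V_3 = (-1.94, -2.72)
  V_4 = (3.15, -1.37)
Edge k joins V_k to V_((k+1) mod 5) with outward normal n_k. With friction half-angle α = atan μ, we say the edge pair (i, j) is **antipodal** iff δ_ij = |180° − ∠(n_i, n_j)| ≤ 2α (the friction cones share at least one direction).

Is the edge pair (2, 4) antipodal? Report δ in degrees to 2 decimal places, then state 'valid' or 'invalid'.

δ = 22.96°, valid

α = atan 0.45 = 24.23°;  2α = 48.46°
edge 2: e_2 = (+1.48, -3.05);  n_2 = (-0.8997, -0.4366)
edge 4: e_4 = (-0.15, +2.94);  n_4 = (+0.9987, +0.0510)
∠(n_2, n_4) = 157.04°
δ = |180° − 157.04°| = 22.96°
22.96° ≤ 2α = 48.46°  →  valid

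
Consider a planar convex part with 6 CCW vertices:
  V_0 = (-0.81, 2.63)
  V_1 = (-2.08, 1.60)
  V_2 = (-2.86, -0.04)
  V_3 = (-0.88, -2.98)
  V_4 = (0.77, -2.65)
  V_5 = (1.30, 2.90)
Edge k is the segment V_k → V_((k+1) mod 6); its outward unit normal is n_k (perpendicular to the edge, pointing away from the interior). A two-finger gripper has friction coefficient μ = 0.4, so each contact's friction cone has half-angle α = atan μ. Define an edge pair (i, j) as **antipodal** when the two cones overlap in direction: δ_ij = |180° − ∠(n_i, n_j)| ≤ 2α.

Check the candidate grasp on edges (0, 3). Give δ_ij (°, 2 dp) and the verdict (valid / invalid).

δ = 27.73°, valid

α = atan 0.4 = 21.80°;  2α = 43.60°
edge 0: e_0 = (-1.27, -1.03);  n_0 = (-0.6299, +0.7767)
edge 3: e_3 = (+1.65, +0.33);  n_3 = (+0.1961, -0.9806)
∠(n_0, n_3) = 152.27°
δ = |180° − 152.27°| = 27.73°
27.73° ≤ 2α = 43.60°  →  valid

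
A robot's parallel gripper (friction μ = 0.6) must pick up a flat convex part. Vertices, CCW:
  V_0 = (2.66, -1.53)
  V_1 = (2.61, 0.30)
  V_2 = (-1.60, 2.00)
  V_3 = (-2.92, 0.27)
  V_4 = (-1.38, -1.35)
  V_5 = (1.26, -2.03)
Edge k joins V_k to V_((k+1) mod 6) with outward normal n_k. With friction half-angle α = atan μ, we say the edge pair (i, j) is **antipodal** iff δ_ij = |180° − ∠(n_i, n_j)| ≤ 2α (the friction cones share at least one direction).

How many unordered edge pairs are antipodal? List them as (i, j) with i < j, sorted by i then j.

α = atan 0.6 = 30.96°;  2α = 61.93°
n_0 = (+0.9996, +0.0273)
n_1 = (+0.3744, +0.9273)
n_2 = (-0.7950, +0.6066)
n_3 = (-0.7248, -0.6890)
n_4 = (-0.2494, -0.9684)
n_5 = (+0.3363, -0.9417)
  (0,1): δ = 113.55°  ·
  (0,2): δ = 38.91°  ✓
  (0,3): δ = 41.98°  ✓
  (0,4): δ = 73.99°  ·
  (0,5): δ = 108.09°  ·
  (1,2): δ = 105.35°  ·
  (1,3): δ = 24.46°  ✓
  (1,4): δ = 7.54°  ✓
  (1,5): δ = 41.64°  ✓
  (2,3): δ = 99.11°  ·
  (2,4): δ = 67.10°  ·
  (2,5): δ = 33.00°  ✓
  (3,4): δ = 147.99°  ·
  (3,5): δ = 113.90°  ·
  (4,5): δ = 145.90°  ·
antipodal pairs: 6

count = 6; pairs: (0,2), (0,3), (1,3), (1,4), (1,5), (2,5)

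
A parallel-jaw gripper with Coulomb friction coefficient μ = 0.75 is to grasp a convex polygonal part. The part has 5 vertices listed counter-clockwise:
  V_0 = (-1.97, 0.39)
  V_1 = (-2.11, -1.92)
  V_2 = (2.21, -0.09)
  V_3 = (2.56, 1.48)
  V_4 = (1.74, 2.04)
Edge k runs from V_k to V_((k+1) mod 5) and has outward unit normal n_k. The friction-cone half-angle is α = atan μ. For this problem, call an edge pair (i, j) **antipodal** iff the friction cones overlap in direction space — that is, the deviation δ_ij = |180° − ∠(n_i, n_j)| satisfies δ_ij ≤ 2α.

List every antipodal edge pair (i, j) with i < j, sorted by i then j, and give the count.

α = atan 0.75 = 36.87°;  2α = 73.74°
n_0 = (-0.9982, +0.0605)
n_1 = (+0.3901, -0.9208)
n_2 = (+0.9760, -0.2176)
n_3 = (+0.5640, +0.8258)
n_4 = (-0.4064, +0.9137)
  (0,1): δ = 63.57°  ✓
  (0,2): δ = 9.10°  ✓
  (0,3): δ = 59.14°  ✓
  (0,4): δ = 117.45°  ·
  (1,2): δ = 125.53°  ·
  (1,3): δ = 57.29°  ✓
  (1,4): δ = 1.02°  ✓
  (2,3): δ = 111.76°  ·
  (2,4): δ = 53.46°  ✓
  (3,4): δ = 121.69°  ·
antipodal pairs: 6

count = 6; pairs: (0,1), (0,2), (0,3), (1,3), (1,4), (2,4)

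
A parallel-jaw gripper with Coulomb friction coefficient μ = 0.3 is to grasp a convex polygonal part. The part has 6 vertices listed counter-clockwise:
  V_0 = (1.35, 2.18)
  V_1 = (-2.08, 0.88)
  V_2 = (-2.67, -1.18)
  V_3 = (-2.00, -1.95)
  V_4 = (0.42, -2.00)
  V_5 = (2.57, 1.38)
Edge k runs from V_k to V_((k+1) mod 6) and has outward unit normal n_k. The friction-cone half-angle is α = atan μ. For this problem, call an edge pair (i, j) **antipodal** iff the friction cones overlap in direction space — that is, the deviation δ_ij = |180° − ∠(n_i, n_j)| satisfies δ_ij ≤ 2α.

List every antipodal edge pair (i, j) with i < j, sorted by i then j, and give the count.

count = 4; pairs: (0,3), (1,4), (2,5), (3,5)

α = atan 0.3 = 16.70°;  2α = 33.40°
n_0 = (-0.3544, +0.9351)
n_1 = (-0.9613, +0.2753)
n_2 = (-0.7544, -0.6564)
n_3 = (-0.0207, -0.9998)
n_4 = (+0.8438, -0.5367)
n_5 = (+0.5484, +0.8362)
  (0,1): δ = 126.74°  ·
  (0,2): δ = 69.73°  ·
  (0,3): δ = 21.94°  ✓
  (0,4): δ = 36.78°  ·
  (0,5): δ = 125.99°  ·
  (1,2): δ = 122.99°  ·
  (1,3): δ = 75.20°  ·
  (1,4): δ = 16.48°  ✓
  (1,5): δ = 72.73°  ·
  (2,3): δ = 132.21°  ·
  (2,4): δ = 73.49°  ·
  (2,5): δ = 15.72°  ✓
  (3,4): δ = 121.28°  ·
  (3,5): δ = 32.07°  ✓
  (4,5): δ = 90.79°  ·
antipodal pairs: 4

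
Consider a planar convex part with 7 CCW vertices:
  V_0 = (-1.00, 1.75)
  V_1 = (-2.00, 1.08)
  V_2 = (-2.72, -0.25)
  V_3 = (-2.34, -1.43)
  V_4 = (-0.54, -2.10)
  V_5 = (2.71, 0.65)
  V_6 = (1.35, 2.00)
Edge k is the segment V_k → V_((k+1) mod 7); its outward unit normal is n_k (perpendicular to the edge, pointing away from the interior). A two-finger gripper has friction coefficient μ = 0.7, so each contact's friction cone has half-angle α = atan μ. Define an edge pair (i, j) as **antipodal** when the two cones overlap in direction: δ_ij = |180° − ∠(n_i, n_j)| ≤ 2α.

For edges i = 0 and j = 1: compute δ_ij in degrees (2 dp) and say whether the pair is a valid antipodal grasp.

α = atan 0.7 = 34.99°;  2α = 69.98°
edge 0: e_0 = (-1.00, -0.67);  n_0 = (-0.5566, +0.8308)
edge 1: e_1 = (-0.72, -1.33);  n_1 = (-0.8794, +0.4761)
∠(n_0, n_1) = 27.75°
δ = |180° − 27.75°| = 152.25°
152.25° > 2α = 69.98°  →  invalid

δ = 152.25°, invalid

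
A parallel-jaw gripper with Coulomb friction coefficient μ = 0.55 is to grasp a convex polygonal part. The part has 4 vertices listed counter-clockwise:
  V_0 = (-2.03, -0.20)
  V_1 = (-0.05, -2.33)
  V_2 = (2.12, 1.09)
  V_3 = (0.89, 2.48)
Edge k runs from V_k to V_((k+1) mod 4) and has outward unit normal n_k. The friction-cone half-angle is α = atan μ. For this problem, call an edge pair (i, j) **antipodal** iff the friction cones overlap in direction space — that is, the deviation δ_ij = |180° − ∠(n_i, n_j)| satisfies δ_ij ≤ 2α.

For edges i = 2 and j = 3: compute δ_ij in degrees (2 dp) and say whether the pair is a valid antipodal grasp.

δ = 88.96°, invalid

α = atan 0.55 = 28.81°;  2α = 57.62°
edge 2: e_2 = (-1.23, +1.39);  n_2 = (+0.7489, +0.6627)
edge 3: e_3 = (-2.92, -2.68);  n_3 = (-0.6762, +0.7367)
∠(n_2, n_3) = 91.04°
δ = |180° − 91.04°| = 88.96°
88.96° > 2α = 57.62°  →  invalid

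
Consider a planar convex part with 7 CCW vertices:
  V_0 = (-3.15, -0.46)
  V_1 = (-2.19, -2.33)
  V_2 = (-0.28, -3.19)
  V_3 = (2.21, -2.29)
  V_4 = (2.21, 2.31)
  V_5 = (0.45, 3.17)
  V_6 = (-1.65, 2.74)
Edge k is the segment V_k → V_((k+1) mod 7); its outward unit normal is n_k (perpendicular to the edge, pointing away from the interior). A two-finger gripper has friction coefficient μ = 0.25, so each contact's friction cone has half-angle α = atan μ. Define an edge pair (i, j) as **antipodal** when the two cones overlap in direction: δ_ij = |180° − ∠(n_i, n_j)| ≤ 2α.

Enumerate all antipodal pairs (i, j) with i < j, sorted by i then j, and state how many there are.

count = 4; pairs: (0,3), (1,4), (2,5), (3,6)

α = atan 0.25 = 14.04°;  2α = 28.07°
n_0 = (-0.8896, -0.4567)
n_1 = (-0.4106, -0.9118)
n_2 = (+0.3399, -0.9405)
n_3 = (+1.0000, -0.0000)
n_4 = (+0.4390, +0.8985)
n_5 = (-0.2006, +0.9797)
n_6 = (-0.9055, +0.4244)
  (0,1): δ = 141.41°  ·
  (0,2): δ = 97.30°  ·
  (0,3): δ = 27.17°  ✓
  (0,4): δ = 36.78°  ·
  (0,5): δ = 74.40°  ·
  (0,6): δ = 127.71°  ·
  (1,2): δ = 135.89°  ·
  (1,3): δ = 65.76°  ·
  (1,4): δ = 1.80°  ✓
  (1,5): δ = 35.81°  ·
  (1,6): δ = 89.13°  ·
  (2,3): δ = 109.87°  ·
  (2,4): δ = 45.91°  ·
  (2,5): δ = 8.30°  ✓
  (2,6): δ = 45.01°  ·
  (3,4): δ = 116.04°  ·
  (3,5): δ = 78.43°  ·
  (3,6): δ = 25.11°  ✓
  (4,5): δ = 142.39°  ·
  (4,6): δ = 89.07°  ·
  (5,6): δ = 126.69°  ·
antipodal pairs: 4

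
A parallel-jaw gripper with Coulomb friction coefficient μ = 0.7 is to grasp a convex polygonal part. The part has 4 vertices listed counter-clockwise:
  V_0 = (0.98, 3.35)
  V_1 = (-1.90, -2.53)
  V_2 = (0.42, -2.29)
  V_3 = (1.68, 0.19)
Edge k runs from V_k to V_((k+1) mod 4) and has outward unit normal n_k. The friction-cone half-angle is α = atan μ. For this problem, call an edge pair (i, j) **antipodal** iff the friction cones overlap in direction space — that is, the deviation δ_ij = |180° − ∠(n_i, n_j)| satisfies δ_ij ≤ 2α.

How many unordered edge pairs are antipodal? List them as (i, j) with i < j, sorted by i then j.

α = atan 0.7 = 34.99°;  2α = 69.98°
n_0 = (-0.8981, +0.4399)
n_1 = (+0.1029, -0.9947)
n_2 = (+0.8915, -0.4530)
n_3 = (+0.9763, +0.2163)
  (0,1): δ = 58.00°  ✓
  (0,2): δ = 0.84°  ✓
  (0,3): δ = 38.59°  ✓
  (1,2): δ = 122.84°  ·
  (1,3): δ = 83.42°  ·
  (2,3): δ = 140.58°  ·
antipodal pairs: 3

count = 3; pairs: (0,1), (0,2), (0,3)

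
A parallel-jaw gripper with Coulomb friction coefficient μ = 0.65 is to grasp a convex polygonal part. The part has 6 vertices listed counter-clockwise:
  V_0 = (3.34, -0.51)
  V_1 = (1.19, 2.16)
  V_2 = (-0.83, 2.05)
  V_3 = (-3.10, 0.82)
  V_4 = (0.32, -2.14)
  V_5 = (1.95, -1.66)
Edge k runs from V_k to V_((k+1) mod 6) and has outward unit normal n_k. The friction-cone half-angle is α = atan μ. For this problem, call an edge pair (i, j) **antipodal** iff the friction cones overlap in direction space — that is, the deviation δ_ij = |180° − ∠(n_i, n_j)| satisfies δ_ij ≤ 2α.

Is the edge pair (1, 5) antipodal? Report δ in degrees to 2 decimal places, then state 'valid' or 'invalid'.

δ = 36.49°, valid

α = atan 0.65 = 33.02°;  2α = 66.05°
edge 1: e_1 = (-2.02, -0.11);  n_1 = (-0.0544, +0.9985)
edge 5: e_5 = (+1.39, +1.15);  n_5 = (+0.6375, -0.7705)
∠(n_1, n_5) = 143.51°
δ = |180° − 143.51°| = 36.49°
36.49° ≤ 2α = 66.05°  →  valid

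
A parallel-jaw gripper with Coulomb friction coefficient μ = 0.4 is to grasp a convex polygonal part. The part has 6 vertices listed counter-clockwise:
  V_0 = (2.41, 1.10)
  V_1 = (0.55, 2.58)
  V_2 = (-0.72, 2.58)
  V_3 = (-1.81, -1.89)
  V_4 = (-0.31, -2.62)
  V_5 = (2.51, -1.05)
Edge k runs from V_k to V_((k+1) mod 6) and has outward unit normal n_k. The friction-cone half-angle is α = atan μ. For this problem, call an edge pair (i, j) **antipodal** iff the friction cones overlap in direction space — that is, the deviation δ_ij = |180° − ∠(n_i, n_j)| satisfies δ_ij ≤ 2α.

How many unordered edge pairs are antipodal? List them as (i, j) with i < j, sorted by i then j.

count = 4; pairs: (0,3), (1,3), (1,4), (2,5)

α = atan 0.4 = 21.80°;  2α = 43.60°
n_0 = (+0.6226, +0.7825)
n_1 = (+0.0000, +1.0000)
n_2 = (-0.9715, +0.2369)
n_3 = (-0.4376, -0.8992)
n_4 = (+0.4864, -0.8737)
n_5 = (+0.9989, +0.0465)
  (0,1): δ = 141.49°  ·
  (0,2): δ = 65.19°  ·
  (0,3): δ = 12.56°  ✓
  (0,4): δ = 67.62°  ·
  (0,5): δ = 131.17°  ·
  (1,2): δ = 103.70°  ·
  (1,3): δ = 25.95°  ✓
  (1,4): δ = 29.11°  ✓
  (1,5): δ = 92.66°  ·
  (2,3): δ = 102.25°  ·
  (2,4): δ = 47.19°  ·
  (2,5): δ = 16.37°  ✓
  (3,4): δ = 124.94°  ·
  (3,5): δ = 61.39°  ·
  (4,5): δ = 116.44°  ·
antipodal pairs: 4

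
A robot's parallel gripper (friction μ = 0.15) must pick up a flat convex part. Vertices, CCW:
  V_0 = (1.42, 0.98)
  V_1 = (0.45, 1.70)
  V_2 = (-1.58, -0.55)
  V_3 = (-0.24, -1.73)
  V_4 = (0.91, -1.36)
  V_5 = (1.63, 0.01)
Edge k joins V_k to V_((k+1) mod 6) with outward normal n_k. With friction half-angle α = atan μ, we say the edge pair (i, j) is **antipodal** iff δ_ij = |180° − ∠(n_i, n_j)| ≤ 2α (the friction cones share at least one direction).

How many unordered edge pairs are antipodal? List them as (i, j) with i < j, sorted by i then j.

count = 2; pairs: (0,2), (1,4)

α = atan 0.15 = 8.53°;  2α = 17.06°
n_0 = (+0.5960, +0.8030)
n_1 = (-0.7425, +0.6699)
n_2 = (-0.6609, -0.7505)
n_3 = (+0.3063, -0.9519)
n_4 = (+0.8852, -0.4652)
n_5 = (+0.9774, +0.2116)
  (0,1): δ = 95.47°  ·
  (0,2): δ = 4.78°  ✓
  (0,3): δ = 54.42°  ·
  (0,4): δ = 98.86°  ·
  (0,5): δ = 138.80°  ·
  (1,2): δ = 89.31°  ·
  (1,3): δ = 30.11°  ·
  (1,4): δ = 14.33°  ✓
  (1,5): δ = 54.27°  ·
  (2,3): δ = 120.80°  ·
  (2,4): δ = 76.36°  ·
  (2,5): δ = 36.42°  ·
  (3,4): δ = 135.56°  ·
  (3,5): δ = 95.62°  ·
  (4,5): δ = 140.06°  ·
antipodal pairs: 2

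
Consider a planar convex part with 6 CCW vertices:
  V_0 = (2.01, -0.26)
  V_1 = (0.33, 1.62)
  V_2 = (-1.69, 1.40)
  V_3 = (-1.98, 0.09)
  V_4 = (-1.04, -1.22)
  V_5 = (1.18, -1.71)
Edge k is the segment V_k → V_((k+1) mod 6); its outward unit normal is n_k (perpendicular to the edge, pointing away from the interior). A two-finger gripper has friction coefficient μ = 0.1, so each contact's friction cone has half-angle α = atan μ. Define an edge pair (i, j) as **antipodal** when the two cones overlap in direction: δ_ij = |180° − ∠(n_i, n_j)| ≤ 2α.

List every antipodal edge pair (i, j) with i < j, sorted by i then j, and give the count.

α = atan 0.1 = 5.71°;  2α = 11.42°
n_0 = (+0.7457, +0.6663)
n_1 = (-0.1083, +0.9941)
n_2 = (-0.9764, +0.2161)
n_3 = (-0.8125, -0.5830)
n_4 = (-0.2155, -0.9765)
n_5 = (+0.8679, -0.4968)
  (0,1): δ = 125.57°  ·
  (0,2): δ = 54.27°  ·
  (0,3): δ = 6.12°  ✓
  (0,4): δ = 35.77°  ·
  (0,5): δ = 108.43°  ·
  (1,2): δ = 108.70°  ·
  (1,3): δ = 60.55°  ·
  (1,4): δ = 18.66°  ·
  (1,5): δ = 54.00°  ·
  (2,3): δ = 131.86°  ·
  (2,4): δ = 89.96°  ·
  (2,5): δ = 17.30°  ·
  (3,4): δ = 138.11°  ·
  (3,5): δ = 65.45°  ·
  (4,5): δ = 107.34°  ·
antipodal pairs: 1

count = 1; pairs: (0,3)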